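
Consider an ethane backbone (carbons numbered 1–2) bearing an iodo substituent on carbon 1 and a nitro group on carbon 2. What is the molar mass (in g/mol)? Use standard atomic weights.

Atom tally by fragment:
  ICH2 → C:1 H:2 I:1
  CH2NO2 → C:1 H:2 N:1 O:2
Element totals:
  C: 2
  H: 4
  I: 1
  N: 1
  O: 2
Molecular formula: C2H4INO2.
  M = 2(12.011) + 4(1.008) + 126.904 + 14.007 + 2(15.999)
    = 24.022 + 4.032 + 126.904 + 14.007 + 31.998 = 200.963

200.96 g/mol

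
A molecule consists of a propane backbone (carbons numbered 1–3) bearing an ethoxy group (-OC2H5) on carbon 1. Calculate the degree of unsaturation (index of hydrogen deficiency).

0

Atom tally by fragment:
  C2H5OCH2 → C:3 H:7 O:1
  CH2 → C:1 H:2
  CH3 → C:1 H:3
Element totals:
  C: 5
  H: 12
  O: 1
Molecular formula: C5H12O.
DoU = (2C + 2 + N − H − X) / 2 = (2·5 + 2 + 0 − 12 − 0) / 2 = 0.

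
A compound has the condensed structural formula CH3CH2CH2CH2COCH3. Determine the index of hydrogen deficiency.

1

Atom tally by fragment:
  CH3 → C:1 H:3
  CH2 → C:1 H:2
  CH2 → C:1 H:2
  CH2COCH3 → C:3 H:5 O:1
Element totals:
  C: 6
  H: 12
  O: 1
Molecular formula: C6H12O.
DoU = (2C + 2 + N − H − X) / 2 = (2·6 + 2 + 0 − 12 − 0) / 2 = 1.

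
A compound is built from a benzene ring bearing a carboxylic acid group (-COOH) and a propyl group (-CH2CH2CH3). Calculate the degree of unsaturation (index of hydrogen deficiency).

Atom tally by fragment:
  benzene ring core → C:6 H:6
  (− 2 ring H displaced by substituents)
  + COOH → C:1 H:1 O:2
  + CH2CH2CH3 → C:3 H:7
Element totals:
  C: 10
  H: 12
  O: 2
Molecular formula: C10H12O2.
DoU = (2C + 2 + N − H − X) / 2 = (2·10 + 2 + 0 − 12 − 0) / 2 = 5.

5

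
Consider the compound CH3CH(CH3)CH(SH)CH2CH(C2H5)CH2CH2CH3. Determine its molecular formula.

C11H24S

Atom tally by fragment:
  CH3 → C:1 H:3
  CH(CH3) → C:2 H:4
  CH(SH) → C:1 H:2 S:1
  CH2 → C:1 H:2
  CH(C2H5) → C:3 H:6
  CH2 → C:1 H:2
  CH2 → C:1 H:2
  CH3 → C:1 H:3
Element totals:
  C: 11
  H: 24
  S: 1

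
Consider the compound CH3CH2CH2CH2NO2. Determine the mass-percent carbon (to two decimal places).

46.59%

Atom tally by fragment:
  CH3 → C:1 H:3
  CH2 → C:1 H:2
  CH2 → C:1 H:2
  CH2NO2 → C:1 H:2 N:1 O:2
Element totals:
  C: 4
  H: 9
  N: 1
  O: 2
Molecular formula: C4H9NO2.
Molar mass = 103.121 g/mol.
Mass from C: 4 × 12.011 = 48.044 g/mol.
%C = 48.044 / 103.121 × 100 = 46.59%.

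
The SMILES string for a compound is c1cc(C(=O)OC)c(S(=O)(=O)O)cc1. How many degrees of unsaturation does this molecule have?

Atom tally by fragment:
  benzene ring core → C:6 H:6
  (− 2 ring H displaced by substituents)
  + COOCH3 → C:2 H:3 O:2
  + SO3H → S:1 O:3 H:1
Element totals:
  C: 8
  H: 8
  O: 5
  S: 1
Molecular formula: C8H8O5S.
DoU = (2C + 2 + N − H − X) / 2 = (2·8 + 2 + 0 − 8 − 0) / 2 = 5.

5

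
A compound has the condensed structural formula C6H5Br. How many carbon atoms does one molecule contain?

Atom tally by fragment:
  benzene ring core → C:6 H:6
  (− 1 ring H displaced by substituents)
  + Br → Br:1
Element totals:
  C: 6
  H: 5
  Br: 1

6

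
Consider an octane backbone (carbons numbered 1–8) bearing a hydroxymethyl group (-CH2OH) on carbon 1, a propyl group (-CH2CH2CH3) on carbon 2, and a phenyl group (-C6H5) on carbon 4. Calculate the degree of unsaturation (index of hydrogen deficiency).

4

Atom tally by fragment:
  HOCH2CH2 → C:2 H:5 O:1
  CH(CH2CH2CH3) → C:4 H:8
  CH2 → C:1 H:2
  CH(C6H5) → C:7 H:6
  CH2 → C:1 H:2
  CH2 → C:1 H:2
  CH2 → C:1 H:2
  CH3 → C:1 H:3
Element totals:
  C: 18
  H: 30
  O: 1
Molecular formula: C18H30O.
DoU = (2C + 2 + N − H − X) / 2 = (2·18 + 2 + 0 − 30 − 0) / 2 = 4.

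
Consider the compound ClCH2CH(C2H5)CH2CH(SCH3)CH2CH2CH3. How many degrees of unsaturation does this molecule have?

Atom tally by fragment:
  ClCH2 → C:1 H:2 Cl:1
  CH(C2H5) → C:3 H:6
  CH2 → C:1 H:2
  CH(SCH3) → C:2 H:4 S:1
  CH2 → C:1 H:2
  CH2 → C:1 H:2
  CH3 → C:1 H:3
Element totals:
  C: 10
  H: 21
  Cl: 1
  S: 1
Molecular formula: C10H21ClS.
DoU = (2C + 2 + N − H − X) / 2 = (2·10 + 2 + 0 − 21 − 1) / 2 = 0.

0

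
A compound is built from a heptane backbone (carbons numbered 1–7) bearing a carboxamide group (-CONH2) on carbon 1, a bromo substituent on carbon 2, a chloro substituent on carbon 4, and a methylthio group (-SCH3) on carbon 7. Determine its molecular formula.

Atom tally by fragment:
  H2NOCCH2 → C:2 H:4 O:1 N:1
  CH(Br) → C:1 H:1 Br:1
  CH2 → C:1 H:2
  CH(Cl) → C:1 H:1 Cl:1
  CH2 → C:1 H:2
  CH2 → C:1 H:2
  CH2SCH3 → C:2 H:5 S:1
Element totals:
  C: 9
  H: 17
  Br: 1
  Cl: 1
  N: 1
  O: 1
  S: 1

C9H17BrClNOS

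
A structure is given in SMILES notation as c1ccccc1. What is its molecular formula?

C6H6

Atom tally by fragment:
  benzene ring core → C:6 H:6
Element totals:
  C: 6
  H: 6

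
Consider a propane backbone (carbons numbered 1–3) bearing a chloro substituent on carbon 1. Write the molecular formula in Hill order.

Atom tally by fragment:
  ClCH2 → C:1 H:2 Cl:1
  CH2 → C:1 H:2
  CH3 → C:1 H:3
Element totals:
  C: 3
  H: 7
  Cl: 1

C3H7Cl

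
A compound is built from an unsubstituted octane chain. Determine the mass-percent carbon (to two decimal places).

Atom tally by fragment:
  CH3 → C:1 H:3
  CH2 → C:1 H:2
  CH2 → C:1 H:2
  CH2 → C:1 H:2
  CH2 → C:1 H:2
  CH2 → C:1 H:2
  CH2 → C:1 H:2
  CH3 → C:1 H:3
Element totals:
  C: 8
  H: 18
Molecular formula: C8H18.
Molar mass = 114.232 g/mol.
Mass from C: 8 × 12.011 = 96.088 g/mol.
%C = 96.088 / 114.232 × 100 = 84.12%.

84.12%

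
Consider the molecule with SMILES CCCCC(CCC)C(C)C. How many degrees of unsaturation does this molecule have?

Atom tally by fragment:
  CH3 → C:1 H:3
  CH2 → C:1 H:2
  CH2 → C:1 H:2
  CH2 → C:1 H:2
  CH(CH2CH2CH3) → C:4 H:8
  CH(CH3) → C:2 H:4
  CH3 → C:1 H:3
Element totals:
  C: 11
  H: 24
Molecular formula: C11H24.
DoU = (2C + 2 + N − H − X) / 2 = (2·11 + 2 + 0 − 24 − 0) / 2 = 0.

0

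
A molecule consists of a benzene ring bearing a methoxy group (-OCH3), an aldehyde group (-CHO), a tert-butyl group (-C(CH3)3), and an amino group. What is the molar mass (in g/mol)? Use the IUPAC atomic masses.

Atom tally by fragment:
  benzene ring core → C:6 H:6
  (− 4 ring H displaced by substituents)
  + OCH3 → C:1 H:3 O:1
  + CHO → C:1 H:1 O:1
  + C(CH3)3 → C:4 H:9
  + NH2 → N:1 H:2
Element totals:
  C: 12
  H: 17
  N: 1
  O: 2
Molecular formula: C12H17NO2.
  M = 12(12.011) + 17(1.008) + 14.007 + 2(15.999)
    = 144.132 + 17.136 + 14.007 + 31.998 = 207.273

207.27 g/mol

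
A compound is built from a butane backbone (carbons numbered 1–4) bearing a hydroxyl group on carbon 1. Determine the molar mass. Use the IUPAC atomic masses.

74.12 g/mol

Atom tally by fragment:
  HOCH2 → C:1 H:3 O:1
  CH2 → C:1 H:2
  CH2 → C:1 H:2
  CH3 → C:1 H:3
Element totals:
  C: 4
  H: 10
  O: 1
Molecular formula: C4H10O.
  M = 4(12.011) + 10(1.008) + 15.999
    = 48.044 + 10.080 + 15.999 = 74.123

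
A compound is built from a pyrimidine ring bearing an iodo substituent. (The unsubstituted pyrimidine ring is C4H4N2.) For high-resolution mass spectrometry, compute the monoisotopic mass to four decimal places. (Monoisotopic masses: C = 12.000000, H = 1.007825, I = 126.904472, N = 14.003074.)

205.9341

Atom tally by fragment:
  pyrimidine ring core → C:4 H:4 N:2
  (− 1 ring H displaced by substituents)
  + I → I:1
Element totals:
  C: 4
  H: 3
  I: 1
  N: 2
Molecular formula: C4H3IN2.
  M = 4(12.0) + 3(1.007825) + 126.904472 + 2(14.003074)
    = 48.000000 + 3.023475 + 126.904472 + 28.006148 = 205.934095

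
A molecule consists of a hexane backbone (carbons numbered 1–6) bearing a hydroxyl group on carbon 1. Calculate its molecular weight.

Atom tally by fragment:
  HOCH2 → C:1 H:3 O:1
  CH2 → C:1 H:2
  CH2 → C:1 H:2
  CH2 → C:1 H:2
  CH2 → C:1 H:2
  CH3 → C:1 H:3
Element totals:
  C: 6
  H: 14
  O: 1
Molecular formula: C6H14O.
  M = 6(12.011) + 14(1.008) + 15.999
    = 72.066 + 14.112 + 15.999 = 102.177

102.18 g/mol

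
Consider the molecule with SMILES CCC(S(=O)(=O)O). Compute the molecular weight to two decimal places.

Atom tally by fragment:
  CH3 → C:1 H:3
  CH2 → C:1 H:2
  CH2SO3H → C:1 H:3 S:1 O:3
Element totals:
  C: 3
  H: 8
  O: 3
  S: 1
Molecular formula: C3H8O3S.
  M = 3(12.011) + 8(1.008) + 3(15.999) + 32.06
    = 36.033 + 8.064 + 47.997 + 32.060 = 124.154

124.15 g/mol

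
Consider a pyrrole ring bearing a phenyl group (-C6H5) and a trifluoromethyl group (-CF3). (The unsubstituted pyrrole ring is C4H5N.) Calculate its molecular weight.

Atom tally by fragment:
  pyrrole ring core → C:4 H:5 N:1
  (− 2 ring H displaced by substituents)
  + C6H5 → C:6 H:5
  + CF3 → C:1 F:3
Element totals:
  C: 11
  H: 8
  F: 3
  N: 1
Molecular formula: C11H8F3N.
  M = 11(12.011) + 8(1.008) + 3(18.998) + 14.007
    = 132.121 + 8.064 + 56.994 + 14.007 = 211.186

211.19 g/mol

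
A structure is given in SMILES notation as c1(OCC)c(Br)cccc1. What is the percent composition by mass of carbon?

Atom tally by fragment:
  benzene ring core → C:6 H:6
  (− 2 ring H displaced by substituents)
  + OC2H5 → C:2 H:5 O:1
  + Br → Br:1
Element totals:
  C: 8
  H: 9
  Br: 1
  O: 1
Molecular formula: C8H9BrO.
Molar mass = 201.063 g/mol.
Mass from C: 8 × 12.011 = 96.088 g/mol.
%C = 96.088 / 201.063 × 100 = 47.79%.

47.79%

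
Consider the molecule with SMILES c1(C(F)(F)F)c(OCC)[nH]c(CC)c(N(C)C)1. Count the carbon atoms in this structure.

Atom tally by fragment:
  pyrrole ring core → C:4 H:5 N:1
  (− 4 ring H displaced by substituents)
  + CF3 → C:1 F:3
  + OC2H5 → C:2 H:5 O:1
  + C2H5 → C:2 H:5
  + N(CH3)2 → N:1 C:2 H:6
Element totals:
  C: 11
  H: 17
  F: 3
  N: 2
  O: 1

11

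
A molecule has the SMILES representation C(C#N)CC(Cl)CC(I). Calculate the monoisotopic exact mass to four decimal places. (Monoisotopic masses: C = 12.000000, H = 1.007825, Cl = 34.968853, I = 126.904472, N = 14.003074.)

Atom tally by fragment:
  NCCH2 → C:2 H:2 N:1
  CH2 → C:1 H:2
  CH(Cl) → C:1 H:1 Cl:1
  CH2 → C:1 H:2
  CH2I → C:1 H:2 I:1
Element totals:
  C: 6
  H: 9
  Cl: 1
  I: 1
  N: 1
Molecular formula: C6H9ClIN.
  M = 6(12.0) + 9(1.007825) + 34.968853 + 126.904472 + 14.003074
    = 72.000000 + 9.070425 + 34.968853 + 126.904472 + 14.003074 = 256.946824

256.9468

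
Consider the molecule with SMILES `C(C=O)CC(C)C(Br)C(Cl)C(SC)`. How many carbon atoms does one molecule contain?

9

Atom tally by fragment:
  OHCCH2 → C:2 H:3 O:1
  CH2 → C:1 H:2
  CH(CH3) → C:2 H:4
  CH(Br) → C:1 H:1 Br:1
  CH(Cl) → C:1 H:1 Cl:1
  CH2SCH3 → C:2 H:5 S:1
Element totals:
  C: 9
  H: 16
  Br: 1
  Cl: 1
  O: 1
  S: 1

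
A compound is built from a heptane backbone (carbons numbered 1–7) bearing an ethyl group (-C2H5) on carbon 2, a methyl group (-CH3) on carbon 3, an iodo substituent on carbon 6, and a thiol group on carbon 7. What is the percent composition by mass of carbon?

40.00%

Atom tally by fragment:
  CH3 → C:1 H:3
  CH(C2H5) → C:3 H:6
  CH(CH3) → C:2 H:4
  CH2 → C:1 H:2
  CH2 → C:1 H:2
  CH(I) → C:1 H:1 I:1
  CH2SH → C:1 H:3 S:1
Element totals:
  C: 10
  H: 21
  I: 1
  S: 1
Molecular formula: C10H21IS.
Molar mass = 300.242 g/mol.
Mass from C: 10 × 12.011 = 120.110 g/mol.
%C = 120.110 / 300.242 × 100 = 40.00%.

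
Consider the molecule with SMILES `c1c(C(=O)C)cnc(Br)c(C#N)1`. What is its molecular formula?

Atom tally by fragment:
  pyridine ring core → C:5 H:5 N:1
  (− 3 ring H displaced by substituents)
  + COCH3 → C:2 H:3 O:1
  + Br → Br:1
  + CN → C:1 N:1
Element totals:
  C: 8
  H: 5
  Br: 1
  N: 2
  O: 1

C8H5BrN2O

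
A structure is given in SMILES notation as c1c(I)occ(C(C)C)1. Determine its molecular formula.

Atom tally by fragment:
  furan ring core → C:4 H:4 O:1
  (− 2 ring H displaced by substituents)
  + I → I:1
  + CH(CH3)2 → C:3 H:7
Element totals:
  C: 7
  H: 9
  I: 1
  O: 1

C7H9IO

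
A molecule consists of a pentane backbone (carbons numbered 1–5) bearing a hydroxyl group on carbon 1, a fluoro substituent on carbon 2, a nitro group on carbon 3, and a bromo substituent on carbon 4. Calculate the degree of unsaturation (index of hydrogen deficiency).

Atom tally by fragment:
  HOCH2 → C:1 H:3 O:1
  CH(F) → C:1 H:1 F:1
  CH(NO2) → C:1 H:1 N:1 O:2
  CH(Br) → C:1 H:1 Br:1
  CH3 → C:1 H:3
Element totals:
  C: 5
  H: 9
  Br: 1
  F: 1
  N: 1
  O: 3
Molecular formula: C5H9BrFNO3.
DoU = (2C + 2 + N − H − X) / 2 = (2·5 + 2 + 1 − 9 − 2) / 2 = 1.

1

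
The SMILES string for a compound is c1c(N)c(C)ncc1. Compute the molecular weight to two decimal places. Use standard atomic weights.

Atom tally by fragment:
  pyridine ring core → C:5 H:5 N:1
  (− 2 ring H displaced by substituents)
  + NH2 → N:1 H:2
  + CH3 → C:1 H:3
Element totals:
  C: 6
  H: 8
  N: 2
Molecular formula: C6H8N2.
  M = 6(12.011) + 8(1.008) + 2(14.007)
    = 72.066 + 8.064 + 28.014 = 108.144

108.14 g/mol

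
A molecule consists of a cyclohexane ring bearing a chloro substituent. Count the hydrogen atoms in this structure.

Atom tally by fragment:
  cyclohexane ring core → C:6 H:12
  (− 1 ring H displaced by substituents)
  + Cl → Cl:1
Element totals:
  C: 6
  H: 11
  Cl: 1

11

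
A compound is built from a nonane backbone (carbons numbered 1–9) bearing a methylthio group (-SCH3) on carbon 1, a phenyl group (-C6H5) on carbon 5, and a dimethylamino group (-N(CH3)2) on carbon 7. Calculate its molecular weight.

Atom tally by fragment:
  CH3SCH2 → C:2 H:5 S:1
  CH2 → C:1 H:2
  CH2 → C:1 H:2
  CH2 → C:1 H:2
  CH(C6H5) → C:7 H:6
  CH2 → C:1 H:2
  CH(N(CH3)2) → C:3 H:7 N:1
  CH2 → C:1 H:2
  CH3 → C:1 H:3
Element totals:
  C: 18
  H: 31
  N: 1
  S: 1
Molecular formula: C18H31NS.
  M = 18(12.011) + 31(1.008) + 14.007 + 32.06
    = 216.198 + 31.248 + 14.007 + 32.060 = 293.513

293.51 g/mol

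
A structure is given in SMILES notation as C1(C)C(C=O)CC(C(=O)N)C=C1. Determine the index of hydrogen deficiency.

Atom tally by fragment:
  cyclohexene ring core → C:6 H:10
  (− 3 ring H displaced by substituents)
  + CH3 → C:1 H:3
  + CHO → C:1 H:1 O:1
  + CONH2 → C:1 H:2 O:1 N:1
Element totals:
  C: 9
  H: 13
  N: 1
  O: 2
Molecular formula: C9H13NO2.
DoU = (2C + 2 + N − H − X) / 2 = (2·9 + 2 + 1 − 13 − 0) / 2 = 4.

4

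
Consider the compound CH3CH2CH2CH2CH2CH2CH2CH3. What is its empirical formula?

Atom tally by fragment:
  CH3 → C:1 H:3
  CH2 → C:1 H:2
  CH2 → C:1 H:2
  CH2 → C:1 H:2
  CH2 → C:1 H:2
  CH2 → C:1 H:2
  CH2 → C:1 H:2
  CH3 → C:1 H:3
Element totals:
  C: 8
  H: 18
Molecular formula: C8H18.
gcd of subscripts = 2; dividing each by 2:
  C: 8/2 = 4
  H: 18/2 = 9

C4H9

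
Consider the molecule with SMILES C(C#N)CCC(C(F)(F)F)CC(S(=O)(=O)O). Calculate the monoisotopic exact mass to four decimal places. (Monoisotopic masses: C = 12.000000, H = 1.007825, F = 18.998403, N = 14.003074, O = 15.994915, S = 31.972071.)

Atom tally by fragment:
  NCCH2 → C:2 H:2 N:1
  CH2 → C:1 H:2
  CH2 → C:1 H:2
  CH(CF3) → C:2 H:1 F:3
  CH2 → C:1 H:2
  CH2SO3H → C:1 H:3 S:1 O:3
Element totals:
  C: 8
  H: 12
  F: 3
  N: 1
  O: 3
  S: 1
Molecular formula: C8H12F3NO3S.
  M = 8(12.0) + 12(1.007825) + 3(18.998403) + 14.003074 + 3(15.994915) + 31.972071
    = 96.000000 + 12.093900 + 56.995209 + 14.003074 + 47.984745 + 31.972071 = 259.048999

259.0490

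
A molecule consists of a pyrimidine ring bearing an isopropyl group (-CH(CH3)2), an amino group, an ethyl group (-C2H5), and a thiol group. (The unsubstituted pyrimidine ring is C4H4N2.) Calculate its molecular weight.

Atom tally by fragment:
  pyrimidine ring core → C:4 H:4 N:2
  (− 4 ring H displaced by substituents)
  + CH(CH3)2 → C:3 H:7
  + NH2 → N:1 H:2
  + C2H5 → C:2 H:5
  + SH → S:1 H:1
Element totals:
  C: 9
  H: 15
  N: 3
  S: 1
Molecular formula: C9H15N3S.
  M = 9(12.011) + 15(1.008) + 3(14.007) + 32.06
    = 108.099 + 15.120 + 42.021 + 32.060 = 197.300

197.30 g/mol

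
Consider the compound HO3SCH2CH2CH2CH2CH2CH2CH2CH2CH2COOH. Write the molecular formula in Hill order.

C10H20O5S

Atom tally by fragment:
  HO3SCH2 → C:1 H:3 S:1 O:3
  CH2 → C:1 H:2
  CH2 → C:1 H:2
  CH2 → C:1 H:2
  CH2 → C:1 H:2
  CH2 → C:1 H:2
  CH2 → C:1 H:2
  CH2 → C:1 H:2
  CH2COOH → C:2 H:3 O:2
Element totals:
  C: 10
  H: 20
  O: 5
  S: 1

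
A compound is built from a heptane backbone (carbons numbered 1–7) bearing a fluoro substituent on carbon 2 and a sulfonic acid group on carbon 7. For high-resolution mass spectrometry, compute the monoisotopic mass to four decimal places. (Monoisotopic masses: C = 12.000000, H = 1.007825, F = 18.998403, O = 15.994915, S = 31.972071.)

198.0726

Atom tally by fragment:
  CH3 → C:1 H:3
  CH(F) → C:1 H:1 F:1
  CH2 → C:1 H:2
  CH2 → C:1 H:2
  CH2 → C:1 H:2
  CH2 → C:1 H:2
  CH2SO3H → C:1 H:3 S:1 O:3
Element totals:
  C: 7
  H: 15
  F: 1
  O: 3
  S: 1
Molecular formula: C7H15FO3S.
  M = 7(12.0) + 15(1.007825) + 18.998403 + 3(15.994915) + 31.972071
    = 84.000000 + 15.117375 + 18.998403 + 47.984745 + 31.972071 = 198.072594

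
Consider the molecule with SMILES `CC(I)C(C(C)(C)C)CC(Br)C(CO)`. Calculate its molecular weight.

377.10 g/mol

Atom tally by fragment:
  CH3 → C:1 H:3
  CH(I) → C:1 H:1 I:1
  CH(C(CH3)3) → C:5 H:10
  CH2 → C:1 H:2
  CH(Br) → C:1 H:1 Br:1
  CH2CH2OH → C:2 H:5 O:1
Element totals:
  C: 11
  H: 22
  Br: 1
  I: 1
  O: 1
Molecular formula: C11H22BrIO.
  M = 11(12.011) + 22(1.008) + 79.904 + 126.904 + 15.999
    = 132.121 + 22.176 + 79.904 + 126.904 + 15.999 = 377.104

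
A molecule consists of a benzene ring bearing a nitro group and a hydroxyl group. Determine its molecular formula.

Atom tally by fragment:
  benzene ring core → C:6 H:6
  (− 2 ring H displaced by substituents)
  + NO2 → N:1 O:2
  + OH → O:1 H:1
Element totals:
  C: 6
  H: 5
  N: 1
  O: 3

C6H5NO3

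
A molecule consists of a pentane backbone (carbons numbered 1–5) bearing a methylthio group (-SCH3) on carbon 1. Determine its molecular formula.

Atom tally by fragment:
  CH3SCH2 → C:2 H:5 S:1
  CH2 → C:1 H:2
  CH2 → C:1 H:2
  CH2 → C:1 H:2
  CH3 → C:1 H:3
Element totals:
  C: 6
  H: 14
  S: 1

C6H14S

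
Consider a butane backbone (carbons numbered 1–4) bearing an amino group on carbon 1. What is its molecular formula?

Atom tally by fragment:
  H2NCH2 → C:1 H:4 N:1
  CH2 → C:1 H:2
  CH2 → C:1 H:2
  CH3 → C:1 H:3
Element totals:
  C: 4
  H: 11
  N: 1

C4H11N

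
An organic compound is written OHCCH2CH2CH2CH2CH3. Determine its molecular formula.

C6H12O

Atom tally by fragment:
  OHCCH2 → C:2 H:3 O:1
  CH2 → C:1 H:2
  CH2 → C:1 H:2
  CH2 → C:1 H:2
  CH3 → C:1 H:3
Element totals:
  C: 6
  H: 12
  O: 1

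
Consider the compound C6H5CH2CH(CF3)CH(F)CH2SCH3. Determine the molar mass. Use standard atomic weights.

Element totals:
  C: 12
  H: 14
  F: 4
  S: 1
Molecular formula: C12H14F4S.
  M = 12(12.011) + 14(1.008) + 4(18.998) + 32.06
    = 144.132 + 14.112 + 75.992 + 32.060 = 266.296

266.30 g/mol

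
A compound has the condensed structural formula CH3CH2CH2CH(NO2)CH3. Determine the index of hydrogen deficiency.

1

Element totals:
  C: 5
  H: 11
  N: 1
  O: 2
Molecular formula: C5H11NO2.
DoU = (2C + 2 + N − H − X) / 2 = (2·5 + 2 + 1 − 11 − 0) / 2 = 1.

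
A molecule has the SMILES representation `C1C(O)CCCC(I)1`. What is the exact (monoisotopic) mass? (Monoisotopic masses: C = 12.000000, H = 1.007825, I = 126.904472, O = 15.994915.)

Atom tally by fragment:
  cyclohexane ring core → C:6 H:12
  (− 2 ring H displaced by substituents)
  + OH → O:1 H:1
  + I → I:1
Element totals:
  C: 6
  H: 11
  I: 1
  O: 1
Molecular formula: C6H11IO.
  M = 6(12.0) + 11(1.007825) + 126.904472 + 15.994915
    = 72.000000 + 11.086075 + 126.904472 + 15.994915 = 225.985462

225.9855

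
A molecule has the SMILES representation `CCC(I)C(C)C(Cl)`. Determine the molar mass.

Atom tally by fragment:
  CH3 → C:1 H:3
  CH2 → C:1 H:2
  CH(I) → C:1 H:1 I:1
  CH(CH3) → C:2 H:4
  CH2Cl → C:1 H:2 Cl:1
Element totals:
  C: 6
  H: 12
  Cl: 1
  I: 1
Molecular formula: C6H12ClI.
  M = 6(12.011) + 12(1.008) + 35.45 + 126.904
    = 72.066 + 12.096 + 35.450 + 126.904 = 246.516

246.52 g/mol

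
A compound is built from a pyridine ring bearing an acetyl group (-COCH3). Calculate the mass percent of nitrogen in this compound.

Atom tally by fragment:
  pyridine ring core → C:5 H:5 N:1
  (− 1 ring H displaced by substituents)
  + COCH3 → C:2 H:3 O:1
Element totals:
  C: 7
  H: 7
  N: 1
  O: 1
Molecular formula: C7H7NO.
Molar mass = 121.139 g/mol.
Mass from N: 1 × 14.007 = 14.007 g/mol.
%N = 14.007 / 121.139 × 100 = 11.56%.

11.56%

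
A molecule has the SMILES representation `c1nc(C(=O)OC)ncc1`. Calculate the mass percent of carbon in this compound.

52.17%

Atom tally by fragment:
  pyrimidine ring core → C:4 H:4 N:2
  (− 1 ring H displaced by substituents)
  + COOCH3 → C:2 H:3 O:2
Element totals:
  C: 6
  H: 6
  N: 2
  O: 2
Molecular formula: C6H6N2O2.
Molar mass = 138.126 g/mol.
Mass from C: 6 × 12.011 = 72.066 g/mol.
%C = 72.066 / 138.126 × 100 = 52.17%.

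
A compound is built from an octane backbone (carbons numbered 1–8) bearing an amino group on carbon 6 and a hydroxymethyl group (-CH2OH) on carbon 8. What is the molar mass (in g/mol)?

Atom tally by fragment:
  CH3 → C:1 H:3
  CH2 → C:1 H:2
  CH2 → C:1 H:2
  CH2 → C:1 H:2
  CH2 → C:1 H:2
  CH(NH2) → C:1 H:3 N:1
  CH2 → C:1 H:2
  CH2CH2OH → C:2 H:5 O:1
Element totals:
  C: 9
  H: 21
  N: 1
  O: 1
Molecular formula: C9H21NO.
  M = 9(12.011) + 21(1.008) + 14.007 + 15.999
    = 108.099 + 21.168 + 14.007 + 15.999 = 159.273

159.27 g/mol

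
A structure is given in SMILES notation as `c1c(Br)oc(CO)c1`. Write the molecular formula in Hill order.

C5H5BrO2

Atom tally by fragment:
  furan ring core → C:4 H:4 O:1
  (− 2 ring H displaced by substituents)
  + Br → Br:1
  + CH2OH → C:1 H:3 O:1
Element totals:
  C: 5
  H: 5
  Br: 1
  O: 2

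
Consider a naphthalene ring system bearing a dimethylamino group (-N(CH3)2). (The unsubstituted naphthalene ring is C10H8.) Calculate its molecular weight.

171.24 g/mol

Atom tally by fragment:
  naphthalene ring system core → C:10 H:8
  (− 1 ring H displaced by substituents)
  + N(CH3)2 → N:1 C:2 H:6
Element totals:
  C: 12
  H: 13
  N: 1
Molecular formula: C12H13N.
  M = 12(12.011) + 13(1.008) + 14.007
    = 144.132 + 13.104 + 14.007 = 171.243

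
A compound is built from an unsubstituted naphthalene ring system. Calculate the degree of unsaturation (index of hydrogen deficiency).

Atom tally by fragment:
  naphthalene ring system core → C:10 H:8
Element totals:
  C: 10
  H: 8
Molecular formula: C10H8.
DoU = (2C + 2 + N − H − X) / 2 = (2·10 + 2 + 0 − 8 − 0) / 2 = 7.

7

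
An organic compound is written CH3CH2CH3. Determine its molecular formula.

Element totals:
  C: 3
  H: 8

C3H8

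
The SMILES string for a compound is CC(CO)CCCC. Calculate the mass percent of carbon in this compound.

72.35%

Atom tally by fragment:
  CH3 → C:1 H:3
  CH(CH2OH) → C:2 H:4 O:1
  CH2 → C:1 H:2
  CH2 → C:1 H:2
  CH2 → C:1 H:2
  CH3 → C:1 H:3
Element totals:
  C: 7
  H: 16
  O: 1
Molecular formula: C7H16O.
Molar mass = 116.204 g/mol.
Mass from C: 7 × 12.011 = 84.077 g/mol.
%C = 84.077 / 116.204 × 100 = 72.35%.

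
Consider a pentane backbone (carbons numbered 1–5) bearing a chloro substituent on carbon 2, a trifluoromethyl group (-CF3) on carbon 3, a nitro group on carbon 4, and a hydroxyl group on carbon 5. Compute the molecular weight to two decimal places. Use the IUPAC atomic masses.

235.59 g/mol

Atom tally by fragment:
  CH3 → C:1 H:3
  CH(Cl) → C:1 H:1 Cl:1
  CH(CF3) → C:2 H:1 F:3
  CH(NO2) → C:1 H:1 N:1 O:2
  CH2OH → C:1 H:3 O:1
Element totals:
  C: 6
  H: 9
  Cl: 1
  F: 3
  N: 1
  O: 3
Molecular formula: C6H9ClF3NO3.
  M = 6(12.011) + 9(1.008) + 35.45 + 3(18.998) + 14.007 + 3(15.999)
    = 72.066 + 9.072 + 35.450 + 56.994 + 14.007 + 47.997 = 235.586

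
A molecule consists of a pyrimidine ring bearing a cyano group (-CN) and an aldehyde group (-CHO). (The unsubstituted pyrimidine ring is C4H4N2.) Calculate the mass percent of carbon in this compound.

54.14%

Atom tally by fragment:
  pyrimidine ring core → C:4 H:4 N:2
  (− 2 ring H displaced by substituents)
  + CN → C:1 N:1
  + CHO → C:1 H:1 O:1
Element totals:
  C: 6
  H: 3
  N: 3
  O: 1
Molecular formula: C6H3N3O.
Molar mass = 133.110 g/mol.
Mass from C: 6 × 12.011 = 72.066 g/mol.
%C = 72.066 / 133.110 × 100 = 54.14%.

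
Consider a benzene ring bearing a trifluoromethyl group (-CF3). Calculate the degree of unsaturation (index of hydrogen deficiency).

Atom tally by fragment:
  benzene ring core → C:6 H:6
  (− 1 ring H displaced by substituents)
  + CF3 → C:1 F:3
Element totals:
  C: 7
  H: 5
  F: 3
Molecular formula: C7H5F3.
DoU = (2C + 2 + N − H − X) / 2 = (2·7 + 2 + 0 − 5 − 3) / 2 = 4.

4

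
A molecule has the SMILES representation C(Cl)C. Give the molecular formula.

Atom tally by fragment:
  ClCH2 → C:1 H:2 Cl:1
  CH3 → C:1 H:3
Element totals:
  C: 2
  H: 5
  Cl: 1

C2H5Cl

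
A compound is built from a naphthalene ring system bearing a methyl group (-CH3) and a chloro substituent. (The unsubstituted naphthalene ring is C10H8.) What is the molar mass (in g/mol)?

Atom tally by fragment:
  naphthalene ring system core → C:10 H:8
  (− 2 ring H displaced by substituents)
  + CH3 → C:1 H:3
  + Cl → Cl:1
Element totals:
  C: 11
  H: 9
  Cl: 1
Molecular formula: C11H9Cl.
  M = 11(12.011) + 9(1.008) + 35.45
    = 132.121 + 9.072 + 35.450 = 176.643

176.64 g/mol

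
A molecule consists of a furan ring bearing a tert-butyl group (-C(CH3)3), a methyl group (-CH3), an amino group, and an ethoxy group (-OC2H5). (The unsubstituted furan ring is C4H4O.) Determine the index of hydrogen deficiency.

Atom tally by fragment:
  furan ring core → C:4 H:4 O:1
  (− 4 ring H displaced by substituents)
  + C(CH3)3 → C:4 H:9
  + CH3 → C:1 H:3
  + NH2 → N:1 H:2
  + OC2H5 → C:2 H:5 O:1
Element totals:
  C: 11
  H: 19
  N: 1
  O: 2
Molecular formula: C11H19NO2.
DoU = (2C + 2 + N − H − X) / 2 = (2·11 + 2 + 1 − 19 − 0) / 2 = 3.

3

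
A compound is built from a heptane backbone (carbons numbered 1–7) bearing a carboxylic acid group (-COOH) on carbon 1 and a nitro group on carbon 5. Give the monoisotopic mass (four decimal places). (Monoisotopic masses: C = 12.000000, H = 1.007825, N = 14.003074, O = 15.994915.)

Atom tally by fragment:
  HOOCCH2 → C:2 H:3 O:2
  CH2 → C:1 H:2
  CH2 → C:1 H:2
  CH2 → C:1 H:2
  CH(NO2) → C:1 H:1 N:1 O:2
  CH2 → C:1 H:2
  CH3 → C:1 H:3
Element totals:
  C: 8
  H: 15
  N: 1
  O: 4
Molecular formula: C8H15NO4.
  M = 8(12.0) + 15(1.007825) + 14.003074 + 4(15.994915)
    = 96.000000 + 15.117375 + 14.003074 + 63.979660 = 189.100109

189.1001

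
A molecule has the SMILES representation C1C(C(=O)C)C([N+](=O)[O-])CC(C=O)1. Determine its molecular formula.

C8H11NO4

Atom tally by fragment:
  cyclopentane ring core → C:5 H:10
  (− 3 ring H displaced by substituents)
  + COCH3 → C:2 H:3 O:1
  + NO2 → N:1 O:2
  + CHO → C:1 H:1 O:1
Element totals:
  C: 8
  H: 11
  N: 1
  O: 4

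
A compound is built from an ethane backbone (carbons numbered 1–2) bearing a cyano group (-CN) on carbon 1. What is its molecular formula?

Atom tally by fragment:
  NCCH2 → C:2 H:2 N:1
  CH3 → C:1 H:3
Element totals:
  C: 3
  H: 5
  N: 1

C3H5N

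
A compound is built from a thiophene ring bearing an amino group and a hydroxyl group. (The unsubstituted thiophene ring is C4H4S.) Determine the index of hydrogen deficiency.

Atom tally by fragment:
  thiophene ring core → C:4 H:4 S:1
  (− 2 ring H displaced by substituents)
  + NH2 → N:1 H:2
  + OH → O:1 H:1
Element totals:
  C: 4
  H: 5
  N: 1
  O: 1
  S: 1
Molecular formula: C4H5NOS.
DoU = (2C + 2 + N − H − X) / 2 = (2·4 + 2 + 1 − 5 − 0) / 2 = 3.

3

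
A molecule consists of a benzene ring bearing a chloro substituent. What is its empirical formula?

Atom tally by fragment:
  benzene ring core → C:6 H:6
  (− 1 ring H displaced by substituents)
  + Cl → Cl:1
Element totals:
  C: 6
  H: 5
  Cl: 1
Molecular formula: C6H5Cl.
gcd of subscripts (6, 1, 5) = 1, so the empirical formula equals the molecular formula.

C6H5Cl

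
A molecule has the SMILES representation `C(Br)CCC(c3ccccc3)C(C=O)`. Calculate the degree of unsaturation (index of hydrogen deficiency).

5

Atom tally by fragment:
  BrCH2 → C:1 H:2 Br:1
  CH2 → C:1 H:2
  CH2 → C:1 H:2
  CH(C6H5) → C:7 H:6
  CH2CHO → C:2 H:3 O:1
Element totals:
  C: 12
  H: 15
  Br: 1
  O: 1
Molecular formula: C12H15BrO.
DoU = (2C + 2 + N − H − X) / 2 = (2·12 + 2 + 0 − 15 − 1) / 2 = 5.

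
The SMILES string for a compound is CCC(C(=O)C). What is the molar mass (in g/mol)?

86.13 g/mol

Atom tally by fragment:
  CH3 → C:1 H:3
  CH2 → C:1 H:2
  CH2COCH3 → C:3 H:5 O:1
Element totals:
  C: 5
  H: 10
  O: 1
Molecular formula: C5H10O.
  M = 5(12.011) + 10(1.008) + 15.999
    = 60.055 + 10.080 + 15.999 = 86.134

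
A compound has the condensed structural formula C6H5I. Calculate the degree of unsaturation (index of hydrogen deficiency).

4

Atom tally by fragment:
  benzene ring core → C:6 H:6
  (− 1 ring H displaced by substituents)
  + I → I:1
Element totals:
  C: 6
  H: 5
  I: 1
Molecular formula: C6H5I.
DoU = (2C + 2 + N − H − X) / 2 = (2·6 + 2 + 0 − 5 − 1) / 2 = 4.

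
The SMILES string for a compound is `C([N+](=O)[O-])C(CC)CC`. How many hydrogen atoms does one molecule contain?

13

Atom tally by fragment:
  O2NCH2 → C:1 H:2 N:1 O:2
  CH(C2H5) → C:3 H:6
  CH2 → C:1 H:2
  CH3 → C:1 H:3
Element totals:
  C: 6
  H: 13
  N: 1
  O: 2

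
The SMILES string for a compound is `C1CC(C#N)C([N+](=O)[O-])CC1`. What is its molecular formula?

C7H10N2O2

Atom tally by fragment:
  cyclohexane ring core → C:6 H:12
  (− 2 ring H displaced by substituents)
  + CN → C:1 N:1
  + NO2 → N:1 O:2
Element totals:
  C: 7
  H: 10
  N: 2
  O: 2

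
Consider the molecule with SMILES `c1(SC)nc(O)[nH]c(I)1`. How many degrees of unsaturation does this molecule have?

Atom tally by fragment:
  imidazole ring core → C:3 H:4 N:2
  (− 3 ring H displaced by substituents)
  + SCH3 → C:1 H:3 S:1
  + OH → O:1 H:1
  + I → I:1
Element totals:
  C: 4
  H: 5
  I: 1
  N: 2
  O: 1
  S: 1
Molecular formula: C4H5IN2OS.
DoU = (2C + 2 + N − H − X) / 2 = (2·4 + 2 + 2 − 5 − 1) / 2 = 3.

3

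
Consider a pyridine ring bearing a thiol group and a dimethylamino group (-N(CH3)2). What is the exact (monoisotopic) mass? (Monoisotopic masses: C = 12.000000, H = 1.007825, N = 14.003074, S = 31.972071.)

154.0565

Atom tally by fragment:
  pyridine ring core → C:5 H:5 N:1
  (− 2 ring H displaced by substituents)
  + SH → S:1 H:1
  + N(CH3)2 → N:1 C:2 H:6
Element totals:
  C: 7
  H: 10
  N: 2
  S: 1
Molecular formula: C7H10N2S.
  M = 7(12.0) + 10(1.007825) + 2(14.003074) + 31.972071
    = 84.000000 + 10.078250 + 28.006148 + 31.972071 = 154.056469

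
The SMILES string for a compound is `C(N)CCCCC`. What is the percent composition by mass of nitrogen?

13.84%

Atom tally by fragment:
  H2NCH2 → C:1 H:4 N:1
  CH2 → C:1 H:2
  CH2 → C:1 H:2
  CH2 → C:1 H:2
  CH2 → C:1 H:2
  CH3 → C:1 H:3
Element totals:
  C: 6
  H: 15
  N: 1
Molecular formula: C6H15N.
Molar mass = 101.193 g/mol.
Mass from N: 1 × 14.007 = 14.007 g/mol.
%N = 14.007 / 101.193 × 100 = 13.84%.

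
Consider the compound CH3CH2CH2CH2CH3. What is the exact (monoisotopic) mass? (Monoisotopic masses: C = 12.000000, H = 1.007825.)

72.0939

Atom tally by fragment:
  CH3 → C:1 H:3
  CH2 → C:1 H:2
  CH2 → C:1 H:2
  CH2 → C:1 H:2
  CH3 → C:1 H:3
Element totals:
  C: 5
  H: 12
Molecular formula: C5H12.
  M = 5(12.0) + 12(1.007825)
    = 60.000000 + 12.093900 = 72.093900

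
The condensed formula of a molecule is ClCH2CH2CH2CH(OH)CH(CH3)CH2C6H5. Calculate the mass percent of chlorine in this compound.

15.63%

Atom tally by fragment:
  ClCH2 → C:1 H:2 Cl:1
  CH2 → C:1 H:2
  CH2 → C:1 H:2
  CH(OH) → C:1 H:2 O:1
  CH(CH3) → C:2 H:4
  CH2C6H5 → C:7 H:7
Element totals:
  C: 13
  H: 19
  Cl: 1
  O: 1
Molecular formula: C13H19ClO.
Molar mass = 226.744 g/mol.
Mass from Cl: 1 × 35.45 = 35.450 g/mol.
%Cl = 35.450 / 226.744 × 100 = 15.63%.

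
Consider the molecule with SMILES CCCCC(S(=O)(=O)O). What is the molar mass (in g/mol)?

Atom tally by fragment:
  CH3 → C:1 H:3
  CH2 → C:1 H:2
  CH2 → C:1 H:2
  CH2 → C:1 H:2
  CH2SO3H → C:1 H:3 S:1 O:3
Element totals:
  C: 5
  H: 12
  O: 3
  S: 1
Molecular formula: C5H12O3S.
  M = 5(12.011) + 12(1.008) + 3(15.999) + 32.06
    = 60.055 + 12.096 + 47.997 + 32.060 = 152.208

152.21 g/mol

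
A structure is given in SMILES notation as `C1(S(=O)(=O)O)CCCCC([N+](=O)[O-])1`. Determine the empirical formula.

Atom tally by fragment:
  cyclohexane ring core → C:6 H:12
  (− 2 ring H displaced by substituents)
  + SO3H → S:1 O:3 H:1
  + NO2 → N:1 O:2
Element totals:
  C: 6
  H: 11
  N: 1
  O: 5
  S: 1
Molecular formula: C6H11NO5S.
gcd of subscripts (6, 11, 1, 5, 1) = 1, so the empirical formula equals the molecular formula.

C6H11NO5S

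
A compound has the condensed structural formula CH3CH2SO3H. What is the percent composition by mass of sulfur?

Atom tally by fragment:
  CH3 → C:1 H:3
  CH2SO3H → C:1 H:3 S:1 O:3
Element totals:
  C: 2
  H: 6
  O: 3
  S: 1
Molecular formula: C2H6O3S.
Molar mass = 110.127 g/mol.
Mass from S: 1 × 32.06 = 32.060 g/mol.
%S = 32.060 / 110.127 × 100 = 29.11%.

29.11%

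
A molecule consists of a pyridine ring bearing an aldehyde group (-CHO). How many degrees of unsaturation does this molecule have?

5

Atom tally by fragment:
  pyridine ring core → C:5 H:5 N:1
  (− 1 ring H displaced by substituents)
  + CHO → C:1 H:1 O:1
Element totals:
  C: 6
  H: 5
  N: 1
  O: 1
Molecular formula: C6H5NO.
DoU = (2C + 2 + N − H − X) / 2 = (2·6 + 2 + 1 − 5 − 0) / 2 = 5.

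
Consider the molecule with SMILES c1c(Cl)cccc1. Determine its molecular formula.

C6H5Cl

Atom tally by fragment:
  benzene ring core → C:6 H:6
  (− 1 ring H displaced by substituents)
  + Cl → Cl:1
Element totals:
  C: 6
  H: 5
  Cl: 1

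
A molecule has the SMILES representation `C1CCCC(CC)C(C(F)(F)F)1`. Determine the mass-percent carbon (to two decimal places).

59.98%

Atom tally by fragment:
  cyclohexane ring core → C:6 H:12
  (− 2 ring H displaced by substituents)
  + C2H5 → C:2 H:5
  + CF3 → C:1 F:3
Element totals:
  C: 9
  H: 15
  F: 3
Molecular formula: C9H15F3.
Molar mass = 180.213 g/mol.
Mass from C: 9 × 12.011 = 108.099 g/mol.
%C = 108.099 / 180.213 × 100 = 59.98%.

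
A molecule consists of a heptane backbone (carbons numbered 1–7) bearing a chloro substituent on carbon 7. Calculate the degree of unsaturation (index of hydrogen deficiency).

Atom tally by fragment:
  CH3 → C:1 H:3
  CH2 → C:1 H:2
  CH2 → C:1 H:2
  CH2 → C:1 H:2
  CH2 → C:1 H:2
  CH2 → C:1 H:2
  CH2Cl → C:1 H:2 Cl:1
Element totals:
  C: 7
  H: 15
  Cl: 1
Molecular formula: C7H15Cl.
DoU = (2C + 2 + N − H − X) / 2 = (2·7 + 2 + 0 − 15 − 1) / 2 = 0.

0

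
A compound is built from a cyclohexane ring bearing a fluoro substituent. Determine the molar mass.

102.15 g/mol

Atom tally by fragment:
  cyclohexane ring core → C:6 H:12
  (− 1 ring H displaced by substituents)
  + F → F:1
Element totals:
  C: 6
  H: 11
  F: 1
Molecular formula: C6H11F.
  M = 6(12.011) + 11(1.008) + 18.998
    = 72.066 + 11.088 + 18.998 = 102.152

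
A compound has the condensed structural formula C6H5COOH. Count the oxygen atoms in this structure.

Atom tally by fragment:
  benzene ring core → C:6 H:6
  (− 1 ring H displaced by substituents)
  + COOH → C:1 H:1 O:2
Element totals:
  C: 7
  H: 6
  O: 2

2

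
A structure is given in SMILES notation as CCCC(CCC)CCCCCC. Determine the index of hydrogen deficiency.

Atom tally by fragment:
  CH3 → C:1 H:3
  CH2 → C:1 H:2
  CH2 → C:1 H:2
  CH(CH2CH2CH3) → C:4 H:8
  CH2 → C:1 H:2
  CH2 → C:1 H:2
  CH2 → C:1 H:2
  CH2 → C:1 H:2
  CH2 → C:1 H:2
  CH3 → C:1 H:3
Element totals:
  C: 13
  H: 28
Molecular formula: C13H28.
DoU = (2C + 2 + N − H − X) / 2 = (2·13 + 2 + 0 − 28 − 0) / 2 = 0.

0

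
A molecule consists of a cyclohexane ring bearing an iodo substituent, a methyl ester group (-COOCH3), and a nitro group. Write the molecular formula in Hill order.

Atom tally by fragment:
  cyclohexane ring core → C:6 H:12
  (− 3 ring H displaced by substituents)
  + I → I:1
  + COOCH3 → C:2 H:3 O:2
  + NO2 → N:1 O:2
Element totals:
  C: 8
  H: 12
  I: 1
  N: 1
  O: 4

C8H12INO4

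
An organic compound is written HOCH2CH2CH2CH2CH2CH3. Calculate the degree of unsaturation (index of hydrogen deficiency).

Atom tally by fragment:
  HOCH2 → C:1 H:3 O:1
  CH2 → C:1 H:2
  CH2 → C:1 H:2
  CH2 → C:1 H:2
  CH2 → C:1 H:2
  CH3 → C:1 H:3
Element totals:
  C: 6
  H: 14
  O: 1
Molecular formula: C6H14O.
DoU = (2C + 2 + N − H − X) / 2 = (2·6 + 2 + 0 − 14 − 0) / 2 = 0.

0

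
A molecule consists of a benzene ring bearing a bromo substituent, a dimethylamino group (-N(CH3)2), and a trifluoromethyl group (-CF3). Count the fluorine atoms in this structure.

Atom tally by fragment:
  benzene ring core → C:6 H:6
  (− 3 ring H displaced by substituents)
  + Br → Br:1
  + N(CH3)2 → N:1 C:2 H:6
  + CF3 → C:1 F:3
Element totals:
  C: 9
  H: 9
  Br: 1
  F: 3
  N: 1

3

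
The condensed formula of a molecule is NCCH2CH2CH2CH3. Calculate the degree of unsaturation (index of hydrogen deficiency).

2

Element totals:
  C: 5
  H: 9
  N: 1
Molecular formula: C5H9N.
DoU = (2C + 2 + N − H − X) / 2 = (2·5 + 2 + 1 − 9 − 0) / 2 = 2.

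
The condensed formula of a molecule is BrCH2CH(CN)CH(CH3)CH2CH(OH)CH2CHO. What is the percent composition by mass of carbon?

43.57%

Element totals:
  C: 9
  H: 14
  Br: 1
  N: 1
  O: 2
Molecular formula: C9H14BrNO2.
Molar mass = 248.120 g/mol.
Mass from C: 9 × 12.011 = 108.099 g/mol.
%C = 108.099 / 248.120 × 100 = 43.57%.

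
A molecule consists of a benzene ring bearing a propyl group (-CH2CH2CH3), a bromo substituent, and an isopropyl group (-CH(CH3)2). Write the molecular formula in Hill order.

Atom tally by fragment:
  benzene ring core → C:6 H:6
  (− 3 ring H displaced by substituents)
  + CH2CH2CH3 → C:3 H:7
  + Br → Br:1
  + CH(CH3)2 → C:3 H:7
Element totals:
  C: 12
  H: 17
  Br: 1

C12H17Br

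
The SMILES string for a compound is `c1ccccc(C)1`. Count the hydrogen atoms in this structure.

Atom tally by fragment:
  benzene ring core → C:6 H:6
  (− 1 ring H displaced by substituents)
  + CH3 → C:1 H:3
Element totals:
  C: 7
  H: 8

8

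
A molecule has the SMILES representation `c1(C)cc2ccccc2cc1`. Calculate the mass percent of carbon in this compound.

92.91%

Atom tally by fragment:
  naphthalene ring system core → C:10 H:8
  (− 1 ring H displaced by substituents)
  + CH3 → C:1 H:3
Element totals:
  C: 11
  H: 10
Molecular formula: C11H10.
Molar mass = 142.201 g/mol.
Mass from C: 11 × 12.011 = 132.121 g/mol.
%C = 132.121 / 142.201 × 100 = 92.91%.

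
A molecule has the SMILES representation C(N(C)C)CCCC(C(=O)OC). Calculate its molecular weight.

Atom tally by fragment:
  (CH3)2NCH2 → C:3 H:8 N:1
  CH2 → C:1 H:2
  CH2 → C:1 H:2
  CH2 → C:1 H:2
  CH2COOCH3 → C:3 H:5 O:2
Element totals:
  C: 9
  H: 19
  N: 1
  O: 2
Molecular formula: C9H19NO2.
  M = 9(12.011) + 19(1.008) + 14.007 + 2(15.999)
    = 108.099 + 19.152 + 14.007 + 31.998 = 173.256

173.26 g/mol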